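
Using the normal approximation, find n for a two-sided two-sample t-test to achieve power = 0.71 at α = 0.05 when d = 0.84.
n = 18 per group

Sample size formula (two-sample t-test, normal approximation):
n = 2 · ((z_{α/2} + z_β) / d)²

z_{α/2} = 1.960 (for α = 0.05, two-sided)
z_β = 0.553 (for power = 0.71)
d = 0.84

n = 2 · ((1.960 + 0.553) / 0.84)²
n = 2 · (2.992)²
n ≈ 17.90
Round up to the next whole number: n = 18 per group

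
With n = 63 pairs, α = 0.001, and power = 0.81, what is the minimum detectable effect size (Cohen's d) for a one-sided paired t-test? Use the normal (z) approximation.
d ≈ 0.50

Minimum detectable effect (paired t-test, normal approximation):
d = (z_α + z_β) / √n
d = (3.090 + 0.878) / √63
d = 3.968 / 7.937
d ≈ 0.50

By Cohen's convention (0.2 small / 0.5 medium / 0.8 large): medium effect.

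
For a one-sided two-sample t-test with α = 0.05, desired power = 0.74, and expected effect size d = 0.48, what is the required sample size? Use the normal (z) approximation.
n = 46 per group

Sample size formula (two-sample t-test, normal approximation):
n = 2 · ((z_α + z_β) / d)²

z_α = 1.645 (for α = 0.05, one-sided)
z_β = 0.643 (for power = 0.74)
d = 0.48

n = 2 · ((1.645 + 0.643) / 0.48)²
n = 2 · (4.767)²
n ≈ 45.45
Round up to the next whole number: n = 46 per group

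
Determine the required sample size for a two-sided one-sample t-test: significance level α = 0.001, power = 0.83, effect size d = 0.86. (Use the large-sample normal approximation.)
n = 25

Sample size formula (one-sample t-test, normal approximation):
n = ((z_{α/2} + z_β) / d)²

z_{α/2} = 3.291 (for α = 0.001, two-sided)
z_β = 0.954 (for power = 0.83)
d = 0.86

n = ((3.291 + 0.954) / 0.86)²
n = (4.936)²
n ≈ 24.36
Round up to the next whole number: n = 25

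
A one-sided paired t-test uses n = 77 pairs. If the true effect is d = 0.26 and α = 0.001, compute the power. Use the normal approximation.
Power ≈ 0.21

Power calculation (paired t-test, normal approximation):
z_β = d · √n - z_α
z_β = 0.26 · √77 - 3.090
z_β = 0.26 · 8.775 - 3.090
z_β = -0.809

Power = Φ(z_β) = Φ(-0.809) ≈ 0.209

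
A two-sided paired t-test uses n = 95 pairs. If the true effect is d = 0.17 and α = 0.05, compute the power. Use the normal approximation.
Power ≈ 0.38

Power calculation (paired t-test, normal approximation):
z_β = d · √n - z_{α/2}
z_β = 0.17 · √95 - 1.960
z_β = 0.17 · 9.747 - 1.960
z_β = -0.303

Power = Φ(z_β) = Φ(-0.303) ≈ 0.381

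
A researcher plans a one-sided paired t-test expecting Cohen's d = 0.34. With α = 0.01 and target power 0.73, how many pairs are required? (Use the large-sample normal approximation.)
n = 75 pairs

Sample size formula (paired t-test, normal approximation):
n = ((z_α + z_β) / d)²

z_α = 2.326 (for α = 0.01, one-sided)
z_β = 0.613 (for power = 0.73)
d = 0.34

n = ((2.326 + 0.613) / 0.34)²
n = (8.644)²
n ≈ 74.72
Round up to the next whole number: n = 75 pairs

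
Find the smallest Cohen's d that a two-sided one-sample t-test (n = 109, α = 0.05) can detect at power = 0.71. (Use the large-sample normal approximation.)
d ≈ 0.24

Minimum detectable effect (one-sample t-test, normal approximation):
d = (z_{α/2} + z_β) / √n
d = (1.960 + 0.553) / √109
d = 2.513 / 10.440
d ≈ 0.24

By Cohen's convention (0.2 small / 0.5 medium / 0.8 large): small effect.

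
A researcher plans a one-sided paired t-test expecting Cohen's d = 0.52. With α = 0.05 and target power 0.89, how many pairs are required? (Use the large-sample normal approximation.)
n = 31 pairs

Sample size formula (paired t-test, normal approximation):
n = ((z_α + z_β) / d)²

z_α = 1.645 (for α = 0.05, one-sided)
z_β = 1.227 (for power = 0.89)
d = 0.52

n = ((1.645 + 1.227) / 0.52)²
n = (5.523)²
n ≈ 30.50
Round up to the next whole number: n = 31 pairs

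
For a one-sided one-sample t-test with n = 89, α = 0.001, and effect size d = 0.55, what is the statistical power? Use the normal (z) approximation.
Power ≈ 0.98

Power calculation (one-sample t-test, normal approximation):
z_β = d · √n - z_α
z_β = 0.55 · √89 - 3.090
z_β = 0.55 · 9.434 - 3.090
z_β = 2.098

Power = Φ(z_β) = Φ(2.098) ≈ 0.982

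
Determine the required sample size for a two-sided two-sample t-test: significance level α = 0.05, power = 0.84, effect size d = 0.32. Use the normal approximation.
n = 171 per group

Sample size formula (two-sample t-test, normal approximation):
n = 2 · ((z_{α/2} + z_β) / d)²

z_{α/2} = 1.960 (for α = 0.05, two-sided)
z_β = 0.994 (for power = 0.84)
d = 0.32

n = 2 · ((1.960 + 0.994) / 0.32)²
n = 2 · (9.231)²
n ≈ 170.42
Round up to the next whole number: n = 171 per group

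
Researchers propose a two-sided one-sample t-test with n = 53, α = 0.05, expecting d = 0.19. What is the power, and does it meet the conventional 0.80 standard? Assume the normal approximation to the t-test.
Power ≈ 0.28; the study is underpowered (power < 0.80)

Power calculation (one-sample t-test, normal approximation):
z_β = d · √n - z_{α/2}
z_β = 0.19 · √53 - 1.960
z_β = 0.19 · 7.280 - 1.960
z_β = -0.577

Power = Φ(z_β) = Φ(-0.577) ≈ 0.282

Effect size d = 0.19 is very small by Cohen's convention (0.2/0.5/0.8).

Threshold: power ≥ 0.80 is conventionally adequate.
Power ≈ 0.28 → the study is underpowered (power < 0.80).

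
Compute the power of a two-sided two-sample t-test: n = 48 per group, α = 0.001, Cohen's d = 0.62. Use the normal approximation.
Power ≈ 0.40

Power calculation (two-sample t-test, normal approximation):
z_β = d · √(n/2) - z_{α/2}
z_β = 0.62 · √(48/2) - 3.291
z_β = 0.62 · 4.899 - 3.291
z_β = -0.253

Power = Φ(z_β) = Φ(-0.253) ≈ 0.400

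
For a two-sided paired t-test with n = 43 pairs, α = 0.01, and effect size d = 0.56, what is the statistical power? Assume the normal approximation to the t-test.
Power ≈ 0.86

Power calculation (paired t-test, normal approximation):
z_β = d · √n - z_{α/2}
z_β = 0.56 · √43 - 2.576
z_β = 0.56 · 6.557 - 2.576
z_β = 1.096

Power = Φ(z_β) = Φ(1.096) ≈ 0.864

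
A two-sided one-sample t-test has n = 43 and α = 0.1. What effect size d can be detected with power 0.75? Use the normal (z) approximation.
d ≈ 0.35

Minimum detectable effect (one-sample t-test, normal approximation):
d = (z_{α/2} + z_β) / √n
d = (1.645 + 0.674) / √43
d = 2.319 / 6.557
d ≈ 0.35

By Cohen's convention (0.2 small / 0.5 medium / 0.8 large): small effect.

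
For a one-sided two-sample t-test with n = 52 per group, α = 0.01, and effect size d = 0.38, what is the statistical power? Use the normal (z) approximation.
Power ≈ 0.35

Power calculation (two-sample t-test, normal approximation):
z_β = d · √(n/2) - z_α
z_β = 0.38 · √(52/2) - 2.326
z_β = 0.38 · 5.099 - 2.326
z_β = -0.389

Power = Φ(z_β) = Φ(-0.389) ≈ 0.349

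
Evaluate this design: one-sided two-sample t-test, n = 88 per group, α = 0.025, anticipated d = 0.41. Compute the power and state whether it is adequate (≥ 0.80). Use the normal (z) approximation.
Power ≈ 0.78; the study is underpowered (power < 0.80)

Power calculation (two-sample t-test, normal approximation):
z_β = d · √(n/2) - z_α
z_β = 0.41 · √(88/2) - 1.960
z_β = 0.41 · 6.633 - 1.960
z_β = 0.760

Power = Φ(z_β) = Φ(0.760) ≈ 0.776

Effect size d = 0.41 is small by Cohen's convention (0.2/0.5/0.8).

Threshold: power ≥ 0.80 is conventionally adequate.
Power ≈ 0.78 → the study is underpowered (power < 0.80).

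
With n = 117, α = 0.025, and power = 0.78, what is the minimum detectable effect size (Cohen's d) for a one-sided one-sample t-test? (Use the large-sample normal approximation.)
d ≈ 0.25

Minimum detectable effect (one-sample t-test, normal approximation):
d = (z_α + z_β) / √n
d = (1.960 + 0.772) / √117
d = 2.732 / 10.817
d ≈ 0.25

By Cohen's convention (0.2 small / 0.5 medium / 0.8 large): small effect.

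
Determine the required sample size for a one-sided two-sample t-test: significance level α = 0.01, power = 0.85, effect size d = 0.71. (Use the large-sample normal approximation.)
n = 45 per group

Sample size formula (two-sample t-test, normal approximation):
n = 2 · ((z_α + z_β) / d)²

z_α = 2.326 (for α = 0.01, one-sided)
z_β = 1.036 (for power = 0.85)
d = 0.71

n = 2 · ((2.326 + 1.036) / 0.71)²
n = 2 · (4.735)²
n ≈ 44.84
Round up to the next whole number: n = 45 per group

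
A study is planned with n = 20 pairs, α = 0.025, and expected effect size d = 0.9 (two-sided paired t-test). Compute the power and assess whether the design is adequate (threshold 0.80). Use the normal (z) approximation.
Power ≈ 0.96; the study is adequately powered (power ≥ 0.80)

Power calculation (paired t-test, normal approximation):
z_β = d · √n - z_{α/2}
z_β = 0.9 · √20 - 2.241
z_β = 0.9 · 4.472 - 2.241
z_β = 1.784

Power = Φ(z_β) = Φ(1.784) ≈ 0.963

Effect size d = 0.9 is large by Cohen's convention (0.2/0.5/0.8).

Threshold: power ≥ 0.80 is conventionally adequate.
Power ≈ 0.96 → the study is adequately powered (power ≥ 0.80).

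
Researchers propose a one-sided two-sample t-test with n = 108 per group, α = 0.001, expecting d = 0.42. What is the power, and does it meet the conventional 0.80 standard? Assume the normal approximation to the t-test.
Power ≈ 0.50; the study is underpowered (power < 0.80)

Power calculation (two-sample t-test, normal approximation):
z_β = d · √(n/2) - z_α
z_β = 0.42 · √(108/2) - 3.090
z_β = 0.42 · 7.348 - 3.090
z_β = -0.004

Power = Φ(z_β) = Φ(-0.004) ≈ 0.498

Effect size d = 0.42 is small by Cohen's convention (0.2/0.5/0.8).

Threshold: power ≥ 0.80 is conventionally adequate.
Power ≈ 0.50 → the study is underpowered (power < 0.80).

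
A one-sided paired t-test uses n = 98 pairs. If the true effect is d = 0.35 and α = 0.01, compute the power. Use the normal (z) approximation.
Power ≈ 0.87

Power calculation (paired t-test, normal approximation):
z_β = d · √n - z_α
z_β = 0.35 · √98 - 2.326
z_β = 0.35 · 9.899 - 2.326
z_β = 1.138

Power = Φ(z_β) = Φ(1.138) ≈ 0.873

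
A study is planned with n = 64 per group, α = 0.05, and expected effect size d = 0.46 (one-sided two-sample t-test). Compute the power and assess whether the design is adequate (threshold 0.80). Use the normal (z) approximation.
Power ≈ 0.83; the study is adequately powered (power ≥ 0.80)

Power calculation (two-sample t-test, normal approximation):
z_β = d · √(n/2) - z_α
z_β = 0.46 · √(64/2) - 1.645
z_β = 0.46 · 5.657 - 1.645
z_β = 0.957

Power = Φ(z_β) = Φ(0.957) ≈ 0.831

Effect size d = 0.46 is small by Cohen's convention (0.2/0.5/0.8).

Threshold: power ≥ 0.80 is conventionally adequate.
Power ≈ 0.83 → the study is adequately powered (power ≥ 0.80).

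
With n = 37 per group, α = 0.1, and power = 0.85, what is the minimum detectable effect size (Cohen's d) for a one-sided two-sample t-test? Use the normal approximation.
d ≈ 0.54

Minimum detectable effect (two-sample t-test, normal approximation):
d = (z_α + z_β) / √(n/2)
d = (1.282 + 1.036) / √(37/2)
d = 2.318 / 4.301
d ≈ 0.54

By Cohen's convention (0.2 small / 0.5 medium / 0.8 large): medium effect.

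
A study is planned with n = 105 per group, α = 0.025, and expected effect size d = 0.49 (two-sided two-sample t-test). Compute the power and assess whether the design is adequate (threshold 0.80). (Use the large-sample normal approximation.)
Power ≈ 0.90; the study is adequately powered (power ≥ 0.80)

Power calculation (two-sample t-test, normal approximation):
z_β = d · √(n/2) - z_{α/2}
z_β = 0.49 · √(105/2) - 2.241
z_β = 0.49 · 7.246 - 2.241
z_β = 1.309

Power = Φ(z_β) = Φ(1.309) ≈ 0.905

Effect size d = 0.49 is small by Cohen's convention (0.2/0.5/0.8).

Threshold: power ≥ 0.80 is conventionally adequate.
Power ≈ 0.90 → the study is adequately powered (power ≥ 0.80).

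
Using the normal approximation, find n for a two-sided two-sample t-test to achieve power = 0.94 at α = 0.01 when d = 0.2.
n = 854 per group

Sample size formula (two-sample t-test, normal approximation):
n = 2 · ((z_{α/2} + z_β) / d)²

z_{α/2} = 2.576 (for α = 0.01, two-sided)
z_β = 1.555 (for power = 0.94)
d = 0.2

n = 2 · ((2.576 + 1.555) / 0.2)²
n = 2 · (20.655)²
n ≈ 853.26
Round up to the next whole number: n = 854 per group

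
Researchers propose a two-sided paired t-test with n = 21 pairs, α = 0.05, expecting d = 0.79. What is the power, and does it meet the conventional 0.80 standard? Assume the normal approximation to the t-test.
Power ≈ 0.95; the study is adequately powered (power ≥ 0.80)

Power calculation (paired t-test, normal approximation):
z_β = d · √n - z_{α/2}
z_β = 0.79 · √21 - 1.960
z_β = 0.79 · 4.583 - 1.960
z_β = 1.660

Power = Φ(z_β) = Φ(1.660) ≈ 0.952

Effect size d = 0.79 is medium by Cohen's convention (0.2/0.5/0.8).

Threshold: power ≥ 0.80 is conventionally adequate.
Power ≈ 0.95 → the study is adequately powered (power ≥ 0.80).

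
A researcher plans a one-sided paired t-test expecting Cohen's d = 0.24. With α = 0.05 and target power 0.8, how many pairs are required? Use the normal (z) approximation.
n = 108 pairs

Sample size formula (paired t-test, normal approximation):
n = ((z_α + z_β) / d)²

z_α = 1.645 (for α = 0.05, one-sided)
z_β = 0.842 (for power = 0.8)
d = 0.24

n = ((1.645 + 0.842) / 0.24)²
n = (10.363)²
n ≈ 107.39
Round up to the next whole number: n = 108 pairs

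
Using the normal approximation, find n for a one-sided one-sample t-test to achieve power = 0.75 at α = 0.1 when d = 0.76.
n = 7

Sample size formula (one-sample t-test, normal approximation):
n = ((z_α + z_β) / d)²

z_α = 1.282 (for α = 0.1, one-sided)
z_β = 0.674 (for power = 0.75)
d = 0.76

n = ((1.282 + 0.674) / 0.76)²
n = (2.574)²
n ≈ 6.63
Round up to the next whole number: n = 7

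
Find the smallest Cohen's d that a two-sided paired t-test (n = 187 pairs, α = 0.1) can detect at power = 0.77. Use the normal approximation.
d ≈ 0.17

Minimum detectable effect (paired t-test, normal approximation):
d = (z_{α/2} + z_β) / √n
d = (1.645 + 0.739) / √187
d = 2.384 / 13.675
d ≈ 0.17

By Cohen's convention (0.2 small / 0.5 medium / 0.8 large): very small effect.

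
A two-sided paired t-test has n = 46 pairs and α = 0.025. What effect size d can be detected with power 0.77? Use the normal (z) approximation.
d ≈ 0.44

Minimum detectable effect (paired t-test, normal approximation):
d = (z_{α/2} + z_β) / √n
d = (2.241 + 0.739) / √46
d = 2.980 / 6.782
d ≈ 0.44

By Cohen's convention (0.2 small / 0.5 medium / 0.8 large): small effect.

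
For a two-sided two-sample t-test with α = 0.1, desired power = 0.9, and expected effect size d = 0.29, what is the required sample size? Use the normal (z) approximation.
n = 204 per group

Sample size formula (two-sample t-test, normal approximation):
n = 2 · ((z_{α/2} + z_β) / d)²

z_{α/2} = 1.645 (for α = 0.1, two-sided)
z_β = 1.282 (for power = 0.9)
d = 0.29

n = 2 · ((1.645 + 1.282) / 0.29)²
n = 2 · (10.093)²
n ≈ 203.74
Round up to the next whole number: n = 204 per group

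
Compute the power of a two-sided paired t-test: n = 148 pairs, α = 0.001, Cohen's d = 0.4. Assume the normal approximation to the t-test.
Power ≈ 0.94

Power calculation (paired t-test, normal approximation):
z_β = d · √n - z_{α/2}
z_β = 0.4 · √148 - 3.291
z_β = 0.4 · 12.166 - 3.291
z_β = 1.576

Power = Φ(z_β) = Φ(1.576) ≈ 0.942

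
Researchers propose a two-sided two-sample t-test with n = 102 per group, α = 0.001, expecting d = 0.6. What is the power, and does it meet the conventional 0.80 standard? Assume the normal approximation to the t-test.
Power ≈ 0.84; the study is adequately powered (power ≥ 0.80)

Power calculation (two-sample t-test, normal approximation):
z_β = d · √(n/2) - z_{α/2}
z_β = 0.6 · √(102/2) - 3.291
z_β = 0.6 · 7.141 - 3.291
z_β = 0.994

Power = Φ(z_β) = Φ(0.994) ≈ 0.840

Effect size d = 0.6 is medium by Cohen's convention (0.2/0.5/0.8).

Threshold: power ≥ 0.80 is conventionally adequate.
Power ≈ 0.84 → the study is adequately powered (power ≥ 0.80).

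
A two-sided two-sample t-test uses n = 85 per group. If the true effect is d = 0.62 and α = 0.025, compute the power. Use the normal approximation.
Power ≈ 0.96

Power calculation (two-sample t-test, normal approximation):
z_β = d · √(n/2) - z_{α/2}
z_β = 0.62 · √(85/2) - 2.241
z_β = 0.62 · 6.519 - 2.241
z_β = 1.801

Power = Φ(z_β) = Φ(1.801) ≈ 0.964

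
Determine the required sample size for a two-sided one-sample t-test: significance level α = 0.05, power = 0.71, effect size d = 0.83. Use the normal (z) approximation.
n = 10

Sample size formula (one-sample t-test, normal approximation):
n = ((z_{α/2} + z_β) / d)²

z_{α/2} = 1.960 (for α = 0.05, two-sided)
z_β = 0.553 (for power = 0.71)
d = 0.83

n = ((1.960 + 0.553) / 0.83)²
n = (3.028)²
n ≈ 9.17
Round up to the next whole number: n = 10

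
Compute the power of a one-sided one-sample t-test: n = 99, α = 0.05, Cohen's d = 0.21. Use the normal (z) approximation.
Power ≈ 0.67

Power calculation (one-sample t-test, normal approximation):
z_β = d · √n - z_α
z_β = 0.21 · √99 - 1.645
z_β = 0.21 · 9.950 - 1.645
z_β = 0.445

Power = Φ(z_β) = Φ(0.445) ≈ 0.672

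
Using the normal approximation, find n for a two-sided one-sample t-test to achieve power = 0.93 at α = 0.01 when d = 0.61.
n = 45

Sample size formula (one-sample t-test, normal approximation):
n = ((z_{α/2} + z_β) / d)²

z_{α/2} = 2.576 (for α = 0.01, two-sided)
z_β = 1.476 (for power = 0.93)
d = 0.61

n = ((2.576 + 1.476) / 0.61)²
n = (6.643)²
n ≈ 44.13
Round up to the next whole number: n = 45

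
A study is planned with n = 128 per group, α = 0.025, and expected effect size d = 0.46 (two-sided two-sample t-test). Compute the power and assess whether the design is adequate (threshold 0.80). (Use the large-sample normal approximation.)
Power ≈ 0.92; the study is adequately powered (power ≥ 0.80)

Power calculation (two-sample t-test, normal approximation):
z_β = d · √(n/2) - z_{α/2}
z_β = 0.46 · √(128/2) - 2.241
z_β = 0.46 · 8.000 - 2.241
z_β = 1.439

Power = Φ(z_β) = Φ(1.439) ≈ 0.925

Effect size d = 0.46 is small by Cohen's convention (0.2/0.5/0.8).

Threshold: power ≥ 0.80 is conventionally adequate.
Power ≈ 0.92 → the study is adequately powered (power ≥ 0.80).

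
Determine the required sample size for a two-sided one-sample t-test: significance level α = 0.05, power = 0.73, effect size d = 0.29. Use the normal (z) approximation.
n = 79

Sample size formula (one-sample t-test, normal approximation):
n = ((z_{α/2} + z_β) / d)²

z_{α/2} = 1.960 (for α = 0.05, two-sided)
z_β = 0.613 (for power = 0.73)
d = 0.29

n = ((1.960 + 0.613) / 0.29)²
n = (8.872)²
n ≈ 78.71
Round up to the next whole number: n = 79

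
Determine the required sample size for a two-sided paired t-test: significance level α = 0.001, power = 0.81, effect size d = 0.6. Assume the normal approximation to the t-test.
n = 49 pairs

Sample size formula (paired t-test, normal approximation):
n = ((z_{α/2} + z_β) / d)²

z_{α/2} = 3.291 (for α = 0.001, two-sided)
z_β = 0.878 (for power = 0.81)
d = 0.6

n = ((3.291 + 0.878) / 0.6)²
n = (6.948)²
n ≈ 48.27
Round up to the next whole number: n = 49 pairs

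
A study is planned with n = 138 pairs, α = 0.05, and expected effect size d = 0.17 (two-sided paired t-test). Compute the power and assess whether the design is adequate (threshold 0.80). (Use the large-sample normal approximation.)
Power ≈ 0.51; the study is underpowered (power < 0.80)

Power calculation (paired t-test, normal approximation):
z_β = d · √n - z_{α/2}
z_β = 0.17 · √138 - 1.960
z_β = 0.17 · 11.747 - 1.960
z_β = 0.037

Power = Φ(z_β) = Φ(0.037) ≈ 0.515

Effect size d = 0.17 is very small by Cohen's convention (0.2/0.5/0.8).

Threshold: power ≥ 0.80 is conventionally adequate.
Power ≈ 0.51 → the study is underpowered (power < 0.80).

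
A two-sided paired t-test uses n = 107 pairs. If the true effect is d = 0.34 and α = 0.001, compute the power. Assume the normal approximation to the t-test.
Power ≈ 0.59

Power calculation (paired t-test, normal approximation):
z_β = d · √n - z_{α/2}
z_β = 0.34 · √107 - 3.291
z_β = 0.34 · 10.344 - 3.291
z_β = 0.226

Power = Φ(z_β) = Φ(0.226) ≈ 0.590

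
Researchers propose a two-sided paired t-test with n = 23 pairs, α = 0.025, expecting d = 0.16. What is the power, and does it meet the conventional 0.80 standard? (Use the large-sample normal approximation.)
Power ≈ 0.07; the study is underpowered (power < 0.80)

Power calculation (paired t-test, normal approximation):
z_β = d · √n - z_{α/2}
z_β = 0.16 · √23 - 2.241
z_β = 0.16 · 4.796 - 2.241
z_β = -1.474

Power = Φ(z_β) = Φ(-1.474) ≈ 0.070

Effect size d = 0.16 is very small by Cohen's convention (0.2/0.5/0.8).

Threshold: power ≥ 0.80 is conventionally adequate.
Power ≈ 0.07 → the study is underpowered (power < 0.80).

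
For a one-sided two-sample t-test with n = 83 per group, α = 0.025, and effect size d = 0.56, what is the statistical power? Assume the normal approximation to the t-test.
Power ≈ 0.95

Power calculation (two-sample t-test, normal approximation):
z_β = d · √(n/2) - z_α
z_β = 0.56 · √(83/2) - 1.960
z_β = 0.56 · 6.442 - 1.960
z_β = 1.648

Power = Φ(z_β) = Φ(1.648) ≈ 0.950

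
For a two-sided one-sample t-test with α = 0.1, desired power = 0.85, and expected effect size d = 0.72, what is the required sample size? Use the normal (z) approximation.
n = 14

Sample size formula (one-sample t-test, normal approximation):
n = ((z_{α/2} + z_β) / d)²

z_{α/2} = 1.645 (for α = 0.1, two-sided)
z_β = 1.036 (for power = 0.85)
d = 0.72

n = ((1.645 + 1.036) / 0.72)²
n = (3.724)²
n ≈ 13.87
Round up to the next whole number: n = 14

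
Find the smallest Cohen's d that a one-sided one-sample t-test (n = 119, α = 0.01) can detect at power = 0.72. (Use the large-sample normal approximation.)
d ≈ 0.27

Minimum detectable effect (one-sample t-test, normal approximation):
d = (z_α + z_β) / √n
d = (2.326 + 0.583) / √119
d = 2.909 / 10.909
d ≈ 0.27

By Cohen's convention (0.2 small / 0.5 medium / 0.8 large): small effect.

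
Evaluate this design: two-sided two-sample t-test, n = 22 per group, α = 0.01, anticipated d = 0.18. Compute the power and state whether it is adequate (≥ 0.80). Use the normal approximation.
Power ≈ 0.02; the study is underpowered (power < 0.80)

Power calculation (two-sample t-test, normal approximation):
z_β = d · √(n/2) - z_{α/2}
z_β = 0.18 · √(22/2) - 2.576
z_β = 0.18 · 3.317 - 2.576
z_β = -1.979

Power = Φ(z_β) = Φ(-1.979) ≈ 0.024

Effect size d = 0.18 is very small by Cohen's convention (0.2/0.5/0.8).

Threshold: power ≥ 0.80 is conventionally adequate.
Power ≈ 0.02 → the study is underpowered (power < 0.80).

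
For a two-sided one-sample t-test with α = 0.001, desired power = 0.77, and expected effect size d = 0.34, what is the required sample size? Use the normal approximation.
n = 141

Sample size formula (one-sample t-test, normal approximation):
n = ((z_{α/2} + z_β) / d)²

z_{α/2} = 3.291 (for α = 0.001, two-sided)
z_β = 0.739 (for power = 0.77)
d = 0.34

n = ((3.291 + 0.739) / 0.34)²
n = (11.853)²
n ≈ 140.49
Round up to the next whole number: n = 141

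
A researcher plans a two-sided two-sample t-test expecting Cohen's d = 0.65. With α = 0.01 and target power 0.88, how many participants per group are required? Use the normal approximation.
n = 67 per group

Sample size formula (two-sample t-test, normal approximation):
n = 2 · ((z_{α/2} + z_β) / d)²

z_{α/2} = 2.576 (for α = 0.01, two-sided)
z_β = 1.175 (for power = 0.88)
d = 0.65

n = 2 · ((2.576 + 1.175) / 0.65)²
n = 2 · (5.771)²
n ≈ 66.61
Round up to the next whole number: n = 67 per group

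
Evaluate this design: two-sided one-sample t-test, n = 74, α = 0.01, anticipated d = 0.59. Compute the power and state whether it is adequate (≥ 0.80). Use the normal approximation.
Power ≈ 0.99; the study is adequately powered (power ≥ 0.80)

Power calculation (one-sample t-test, normal approximation):
z_β = d · √n - z_{α/2}
z_β = 0.59 · √74 - 2.576
z_β = 0.59 · 8.602 - 2.576
z_β = 2.500

Power = Φ(z_β) = Φ(2.500) ≈ 0.994

Effect size d = 0.59 is medium by Cohen's convention (0.2/0.5/0.8).

Threshold: power ≥ 0.80 is conventionally adequate.
Power ≈ 0.99 → the study is adequately powered (power ≥ 0.80).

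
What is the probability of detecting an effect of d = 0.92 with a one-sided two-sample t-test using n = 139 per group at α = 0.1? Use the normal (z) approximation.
Power ≈ 1.00

Power calculation (two-sample t-test, normal approximation):
z_β = d · √(n/2) - z_α
z_β = 0.92 · √(139/2) - 1.282
z_β = 0.92 · 8.337 - 1.282
z_β = 6.388

Power = Φ(z_β) = Φ(6.388) ≈ 1.000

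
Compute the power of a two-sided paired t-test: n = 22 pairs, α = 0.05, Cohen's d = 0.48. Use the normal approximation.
Power ≈ 0.61

Power calculation (paired t-test, normal approximation):
z_β = d · √n - z_{α/2}
z_β = 0.48 · √22 - 1.960
z_β = 0.48 · 4.690 - 1.960
z_β = 0.291

Power = Φ(z_β) = Φ(0.291) ≈ 0.615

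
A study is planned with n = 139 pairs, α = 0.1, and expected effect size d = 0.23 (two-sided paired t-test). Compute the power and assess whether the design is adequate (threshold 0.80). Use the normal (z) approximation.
Power ≈ 0.86; the study is adequately powered (power ≥ 0.80)

Power calculation (paired t-test, normal approximation):
z_β = d · √n - z_{α/2}
z_β = 0.23 · √139 - 1.645
z_β = 0.23 · 11.790 - 1.645
z_β = 1.067

Power = Φ(z_β) = Φ(1.067) ≈ 0.857

Effect size d = 0.23 is small by Cohen's convention (0.2/0.5/0.8).

Threshold: power ≥ 0.80 is conventionally adequate.
Power ≈ 0.86 → the study is adequately powered (power ≥ 0.80).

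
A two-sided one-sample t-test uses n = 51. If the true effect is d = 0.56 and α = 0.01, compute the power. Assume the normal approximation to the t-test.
Power ≈ 0.92

Power calculation (one-sample t-test, normal approximation):
z_β = d · √n - z_{α/2}
z_β = 0.56 · √51 - 2.576
z_β = 0.56 · 7.141 - 2.576
z_β = 1.423

Power = Φ(z_β) = Φ(1.423) ≈ 0.923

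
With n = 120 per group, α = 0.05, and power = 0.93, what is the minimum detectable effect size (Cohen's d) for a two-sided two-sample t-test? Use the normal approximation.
d ≈ 0.44

Minimum detectable effect (two-sample t-test, normal approximation):
d = (z_{α/2} + z_β) / √(n/2)
d = (1.960 + 1.476) / √(120/2)
d = 3.436 / 7.746
d ≈ 0.44

By Cohen's convention (0.2 small / 0.5 medium / 0.8 large): small effect.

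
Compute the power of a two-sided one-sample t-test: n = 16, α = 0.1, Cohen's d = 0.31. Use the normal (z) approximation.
Power ≈ 0.34

Power calculation (one-sample t-test, normal approximation):
z_β = d · √n - z_{α/2}
z_β = 0.31 · √16 - 1.645
z_β = 0.31 · 4.000 - 1.645
z_β = -0.405

Power = Φ(z_β) = Φ(-0.405) ≈ 0.343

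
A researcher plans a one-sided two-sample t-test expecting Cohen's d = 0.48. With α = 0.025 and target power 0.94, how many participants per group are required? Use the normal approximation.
n = 108 per group

Sample size formula (two-sample t-test, normal approximation):
n = 2 · ((z_α + z_β) / d)²

z_α = 1.960 (for α = 0.025, one-sided)
z_β = 1.555 (for power = 0.94)
d = 0.48

n = 2 · ((1.960 + 1.555) / 0.48)²
n = 2 · (7.323)²
n ≈ 107.25
Round up to the next whole number: n = 108 per group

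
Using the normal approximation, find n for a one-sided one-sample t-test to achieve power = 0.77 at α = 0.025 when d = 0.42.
n = 42

Sample size formula (one-sample t-test, normal approximation):
n = ((z_α + z_β) / d)²

z_α = 1.960 (for α = 0.025, one-sided)
z_β = 0.739 (for power = 0.77)
d = 0.42

n = ((1.960 + 0.739) / 0.42)²
n = (6.426)²
n ≈ 41.29
Round up to the next whole number: n = 42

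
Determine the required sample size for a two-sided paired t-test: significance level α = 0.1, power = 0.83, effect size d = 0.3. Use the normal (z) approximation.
n = 76 pairs

Sample size formula (paired t-test, normal approximation):
n = ((z_{α/2} + z_β) / d)²

z_{α/2} = 1.645 (for α = 0.1, two-sided)
z_β = 0.954 (for power = 0.83)
d = 0.3

n = ((1.645 + 0.954) / 0.3)²
n = (8.663)²
n ≈ 75.05
Round up to the next whole number: n = 76 pairs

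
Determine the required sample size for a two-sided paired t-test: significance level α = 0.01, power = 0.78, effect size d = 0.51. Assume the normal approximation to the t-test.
n = 44 pairs

Sample size formula (paired t-test, normal approximation):
n = ((z_{α/2} + z_β) / d)²

z_{α/2} = 2.576 (for α = 0.01, two-sided)
z_β = 0.772 (for power = 0.78)
d = 0.51

n = ((2.576 + 0.772) / 0.51)²
n = (6.565)²
n ≈ 43.10
Round up to the next whole number: n = 44 pairs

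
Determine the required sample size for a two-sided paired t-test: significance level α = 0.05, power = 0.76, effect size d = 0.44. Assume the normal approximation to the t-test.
n = 37 pairs

Sample size formula (paired t-test, normal approximation):
n = ((z_{α/2} + z_β) / d)²

z_{α/2} = 1.960 (for α = 0.05, two-sided)
z_β = 0.706 (for power = 0.76)
d = 0.44

n = ((1.960 + 0.706) / 0.44)²
n = (6.059)²
n ≈ 36.71
Round up to the next whole number: n = 37 pairs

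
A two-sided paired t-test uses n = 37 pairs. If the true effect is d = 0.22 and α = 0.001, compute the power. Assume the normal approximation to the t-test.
Power ≈ 0.03

Power calculation (paired t-test, normal approximation):
z_β = d · √n - z_{α/2}
z_β = 0.22 · √37 - 3.291
z_β = 0.22 · 6.083 - 3.291
z_β = -1.952

Power = Φ(z_β) = Φ(-1.952) ≈ 0.025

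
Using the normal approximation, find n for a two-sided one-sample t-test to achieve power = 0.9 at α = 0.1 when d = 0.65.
n = 21

Sample size formula (one-sample t-test, normal approximation):
n = ((z_{α/2} + z_β) / d)²

z_{α/2} = 1.645 (for α = 0.1, two-sided)
z_β = 1.282 (for power = 0.9)
d = 0.65

n = ((1.645 + 1.282) / 0.65)²
n = (4.503)²
n ≈ 20.28
Round up to the next whole number: n = 21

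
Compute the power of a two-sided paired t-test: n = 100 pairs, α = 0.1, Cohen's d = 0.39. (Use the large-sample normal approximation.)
Power ≈ 0.99

Power calculation (paired t-test, normal approximation):
z_β = d · √n - z_{α/2}
z_β = 0.39 · √100 - 1.645
z_β = 0.39 · 10.000 - 1.645
z_β = 2.255

Power = Φ(z_β) = Φ(2.255) ≈ 0.988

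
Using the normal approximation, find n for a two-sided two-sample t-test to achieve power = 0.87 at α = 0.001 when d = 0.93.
n = 46 per group

Sample size formula (two-sample t-test, normal approximation):
n = 2 · ((z_{α/2} + z_β) / d)²

z_{α/2} = 3.291 (for α = 0.001, two-sided)
z_β = 1.126 (for power = 0.87)
d = 0.93

n = 2 · ((3.291 + 1.126) / 0.93)²
n = 2 · (4.749)²
n ≈ 45.11
Round up to the next whole number: n = 46 per group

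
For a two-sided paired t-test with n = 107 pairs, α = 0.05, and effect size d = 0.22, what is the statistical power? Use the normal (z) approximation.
Power ≈ 0.62

Power calculation (paired t-test, normal approximation):
z_β = d · √n - z_{α/2}
z_β = 0.22 · √107 - 1.960
z_β = 0.22 · 10.344 - 1.960
z_β = 0.316

Power = Φ(z_β) = Φ(0.316) ≈ 0.624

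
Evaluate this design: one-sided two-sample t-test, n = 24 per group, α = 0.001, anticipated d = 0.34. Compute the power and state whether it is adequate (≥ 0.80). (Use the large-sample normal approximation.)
Power ≈ 0.03; the study is underpowered (power < 0.80)

Power calculation (two-sample t-test, normal approximation):
z_β = d · √(n/2) - z_α
z_β = 0.34 · √(24/2) - 3.090
z_β = 0.34 · 3.464 - 3.090
z_β = -1.912

Power = Φ(z_β) = Φ(-1.912) ≈ 0.028

Effect size d = 0.34 is small by Cohen's convention (0.2/0.5/0.8).

Threshold: power ≥ 0.80 is conventionally adequate.
Power ≈ 0.03 → the study is underpowered (power < 0.80).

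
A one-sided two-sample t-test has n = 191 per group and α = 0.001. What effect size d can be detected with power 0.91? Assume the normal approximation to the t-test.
d ≈ 0.45

Minimum detectable effect (two-sample t-test, normal approximation):
d = (z_α + z_β) / √(n/2)
d = (3.090 + 1.341) / √(191/2)
d = 4.431 / 9.772
d ≈ 0.45

By Cohen's convention (0.2 small / 0.5 medium / 0.8 large): small effect.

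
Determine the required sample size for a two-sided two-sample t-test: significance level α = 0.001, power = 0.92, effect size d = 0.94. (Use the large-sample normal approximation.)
n = 50 per group

Sample size formula (two-sample t-test, normal approximation):
n = 2 · ((z_{α/2} + z_β) / d)²

z_{α/2} = 3.291 (for α = 0.001, two-sided)
z_β = 1.405 (for power = 0.92)
d = 0.94

n = 2 · ((3.291 + 1.405) / 0.94)²
n = 2 · (4.996)²
n ≈ 49.92
Round up to the next whole number: n = 50 per group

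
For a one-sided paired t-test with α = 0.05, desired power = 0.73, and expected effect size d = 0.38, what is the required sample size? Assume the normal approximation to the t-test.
n = 36 pairs

Sample size formula (paired t-test, normal approximation):
n = ((z_α + z_β) / d)²

z_α = 1.645 (for α = 0.05, one-sided)
z_β = 0.613 (for power = 0.73)
d = 0.38

n = ((1.645 + 0.613) / 0.38)²
n = (5.942)²
n ≈ 35.31
Round up to the next whole number: n = 36 pairs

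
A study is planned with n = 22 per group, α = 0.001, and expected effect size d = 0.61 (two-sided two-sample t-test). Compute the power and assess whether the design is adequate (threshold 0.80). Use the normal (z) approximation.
Power ≈ 0.10; the study is underpowered (power < 0.80)

Power calculation (two-sample t-test, normal approximation):
z_β = d · √(n/2) - z_{α/2}
z_β = 0.61 · √(22/2) - 3.291
z_β = 0.61 · 3.317 - 3.291
z_β = -1.267

Power = Φ(z_β) = Φ(-1.267) ≈ 0.103

Effect size d = 0.61 is medium by Cohen's convention (0.2/0.5/0.8).

Threshold: power ≥ 0.80 is conventionally adequate.
Power ≈ 0.10 → the study is underpowered (power < 0.80).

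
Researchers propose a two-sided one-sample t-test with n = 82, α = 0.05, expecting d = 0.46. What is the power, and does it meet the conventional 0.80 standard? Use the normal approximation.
Power ≈ 0.99; the study is adequately powered (power ≥ 0.80)

Power calculation (one-sample t-test, normal approximation):
z_β = d · √n - z_{α/2}
z_β = 0.46 · √82 - 1.960
z_β = 0.46 · 9.055 - 1.960
z_β = 2.206

Power = Φ(z_β) = Φ(2.206) ≈ 0.986

Effect size d = 0.46 is small by Cohen's convention (0.2/0.5/0.8).

Threshold: power ≥ 0.80 is conventionally adequate.
Power ≈ 0.99 → the study is adequately powered (power ≥ 0.80).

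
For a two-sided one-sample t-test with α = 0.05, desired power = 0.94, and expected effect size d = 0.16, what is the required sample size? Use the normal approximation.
n = 483

Sample size formula (one-sample t-test, normal approximation):
n = ((z_{α/2} + z_β) / d)²

z_{α/2} = 1.960 (for α = 0.05, two-sided)
z_β = 1.555 (for power = 0.94)
d = 0.16

n = ((1.960 + 1.555) / 0.16)²
n = (21.969)²
n ≈ 482.64
Round up to the next whole number: n = 483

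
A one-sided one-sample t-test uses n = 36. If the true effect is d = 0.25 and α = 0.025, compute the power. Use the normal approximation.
Power ≈ 0.32

Power calculation (one-sample t-test, normal approximation):
z_β = d · √n - z_α
z_β = 0.25 · √36 - 1.960
z_β = 0.25 · 6.000 - 1.960
z_β = -0.460

Power = Φ(z_β) = Φ(-0.460) ≈ 0.323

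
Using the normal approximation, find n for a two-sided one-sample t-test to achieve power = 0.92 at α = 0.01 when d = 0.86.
n = 22

Sample size formula (one-sample t-test, normal approximation):
n = ((z_{α/2} + z_β) / d)²

z_{α/2} = 2.576 (for α = 0.01, two-sided)
z_β = 1.405 (for power = 0.92)
d = 0.86

n = ((2.576 + 1.405) / 0.86)²
n = (4.629)²
n ≈ 21.43
Round up to the next whole number: n = 22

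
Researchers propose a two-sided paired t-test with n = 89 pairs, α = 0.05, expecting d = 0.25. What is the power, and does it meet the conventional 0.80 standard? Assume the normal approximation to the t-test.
Power ≈ 0.65; the study is underpowered (power < 0.80)

Power calculation (paired t-test, normal approximation):
z_β = d · √n - z_{α/2}
z_β = 0.25 · √89 - 1.960
z_β = 0.25 · 9.434 - 1.960
z_β = 0.399

Power = Φ(z_β) = Φ(0.399) ≈ 0.655

Effect size d = 0.25 is small by Cohen's convention (0.2/0.5/0.8).

Threshold: power ≥ 0.80 is conventionally adequate.
Power ≈ 0.65 → the study is underpowered (power < 0.80).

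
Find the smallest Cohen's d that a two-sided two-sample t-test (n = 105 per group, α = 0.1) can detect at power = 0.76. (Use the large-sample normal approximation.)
d ≈ 0.32

Minimum detectable effect (two-sample t-test, normal approximation):
d = (z_{α/2} + z_β) / √(n/2)
d = (1.645 + 0.706) / √(105/2)
d = 2.351 / 7.246
d ≈ 0.32

By Cohen's convention (0.2 small / 0.5 medium / 0.8 large): small effect.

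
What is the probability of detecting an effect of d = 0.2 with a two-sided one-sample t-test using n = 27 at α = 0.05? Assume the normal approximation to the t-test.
Power ≈ 0.18

Power calculation (one-sample t-test, normal approximation):
z_β = d · √n - z_{α/2}
z_β = 0.2 · √27 - 1.960
z_β = 0.2 · 5.196 - 1.960
z_β = -0.921

Power = Φ(z_β) = Φ(-0.921) ≈ 0.179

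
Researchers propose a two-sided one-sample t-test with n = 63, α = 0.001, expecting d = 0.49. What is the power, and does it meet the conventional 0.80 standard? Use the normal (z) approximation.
Power ≈ 0.73; the study is underpowered (power < 0.80)

Power calculation (one-sample t-test, normal approximation):
z_β = d · √n - z_{α/2}
z_β = 0.49 · √63 - 3.291
z_β = 0.49 · 7.937 - 3.291
z_β = 0.599

Power = Φ(z_β) = Φ(0.599) ≈ 0.725

Effect size d = 0.49 is small by Cohen's convention (0.2/0.5/0.8).

Threshold: power ≥ 0.80 is conventionally adequate.
Power ≈ 0.73 → the study is underpowered (power < 0.80).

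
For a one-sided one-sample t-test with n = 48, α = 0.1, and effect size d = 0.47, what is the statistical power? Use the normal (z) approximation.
Power ≈ 0.98

Power calculation (one-sample t-test, normal approximation):
z_β = d · √n - z_α
z_β = 0.47 · √48 - 1.282
z_β = 0.47 · 6.928 - 1.282
z_β = 1.975

Power = Φ(z_β) = Φ(1.975) ≈ 0.976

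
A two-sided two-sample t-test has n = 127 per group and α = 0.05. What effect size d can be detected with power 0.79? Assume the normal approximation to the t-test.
d ≈ 0.35

Minimum detectable effect (two-sample t-test, normal approximation):
d = (z_{α/2} + z_β) / √(n/2)
d = (1.960 + 0.806) / √(127/2)
d = 2.766 / 7.969
d ≈ 0.35

By Cohen's convention (0.2 small / 0.5 medium / 0.8 large): small effect.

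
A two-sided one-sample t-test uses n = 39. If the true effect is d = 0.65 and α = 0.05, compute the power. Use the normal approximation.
Power ≈ 0.98

Power calculation (one-sample t-test, normal approximation):
z_β = d · √n - z_{α/2}
z_β = 0.65 · √39 - 1.960
z_β = 0.65 · 6.245 - 1.960
z_β = 2.099

Power = Φ(z_β) = Φ(2.099) ≈ 0.982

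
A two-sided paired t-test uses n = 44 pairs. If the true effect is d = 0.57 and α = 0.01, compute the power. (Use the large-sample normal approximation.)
Power ≈ 0.89

Power calculation (paired t-test, normal approximation):
z_β = d · √n - z_{α/2}
z_β = 0.57 · √44 - 2.576
z_β = 0.57 · 6.633 - 2.576
z_β = 1.205

Power = Φ(z_β) = Φ(1.205) ≈ 0.886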